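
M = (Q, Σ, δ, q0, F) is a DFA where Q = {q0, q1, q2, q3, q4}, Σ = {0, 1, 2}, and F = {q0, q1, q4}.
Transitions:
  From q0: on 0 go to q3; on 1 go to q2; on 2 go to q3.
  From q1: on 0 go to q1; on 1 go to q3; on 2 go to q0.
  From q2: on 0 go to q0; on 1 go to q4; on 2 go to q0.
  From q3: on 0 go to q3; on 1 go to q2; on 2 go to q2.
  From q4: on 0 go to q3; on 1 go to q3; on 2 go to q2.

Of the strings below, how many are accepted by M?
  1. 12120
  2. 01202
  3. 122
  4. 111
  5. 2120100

12120: rejected
01202: rejected
122: rejected
111: rejected
2120100: rejected

0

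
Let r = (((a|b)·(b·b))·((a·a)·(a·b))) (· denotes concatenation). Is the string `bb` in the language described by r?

No split of bb into u·v has ((a|b)·(b·b)) matching u and ((a·a)·(a·b)) matching v.

no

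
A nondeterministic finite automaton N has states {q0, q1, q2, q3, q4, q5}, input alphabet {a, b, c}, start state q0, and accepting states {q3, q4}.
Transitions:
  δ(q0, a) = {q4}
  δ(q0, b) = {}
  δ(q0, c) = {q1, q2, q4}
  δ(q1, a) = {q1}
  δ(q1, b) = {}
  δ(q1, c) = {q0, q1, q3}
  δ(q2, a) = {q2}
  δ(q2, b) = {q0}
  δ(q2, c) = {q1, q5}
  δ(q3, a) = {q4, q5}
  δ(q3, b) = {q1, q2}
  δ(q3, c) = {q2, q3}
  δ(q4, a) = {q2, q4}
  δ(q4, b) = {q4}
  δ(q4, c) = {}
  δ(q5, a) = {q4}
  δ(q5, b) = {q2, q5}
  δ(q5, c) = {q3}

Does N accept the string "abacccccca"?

accepted

Start: {q0}
read a: {q4}
read b: {q4}
read a: {q2, q4}
read c: {q1, q5}
read c: {q0, q1, q3}
read c: {q0, q1, q2, q3, q4}
read c: {q0, q1, q2, q3, q4, q5}
read c: {q0, q1, q2, q3, q4, q5}
read c: {q0, q1, q2, q3, q4, q5}
read a: {q1, q2, q4, q5}
Reachable ∩ accepting = {q4} — nonempty.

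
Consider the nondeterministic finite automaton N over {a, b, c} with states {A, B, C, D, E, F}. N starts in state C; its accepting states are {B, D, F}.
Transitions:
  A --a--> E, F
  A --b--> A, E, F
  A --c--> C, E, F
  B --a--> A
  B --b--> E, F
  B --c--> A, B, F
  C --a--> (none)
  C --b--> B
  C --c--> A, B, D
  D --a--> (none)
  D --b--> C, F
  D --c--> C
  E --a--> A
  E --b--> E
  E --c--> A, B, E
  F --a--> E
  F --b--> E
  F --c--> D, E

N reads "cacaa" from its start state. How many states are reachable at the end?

Start: {C}
read c: {A, B, D}
read a: {A, E, F}
read c: {A, B, C, D, E, F}
read a: {A, E, F}
read a: {A, E, F}
Final reachable set {A, E, F} has 3 states.

3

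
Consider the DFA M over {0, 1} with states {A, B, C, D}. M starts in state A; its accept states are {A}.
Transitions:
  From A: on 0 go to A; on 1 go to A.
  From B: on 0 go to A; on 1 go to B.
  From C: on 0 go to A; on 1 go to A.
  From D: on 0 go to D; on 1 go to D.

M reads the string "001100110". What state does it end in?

A --0--> A
A --0--> A
A --1--> A
A --1--> A
A --0--> A
A --0--> A
A --1--> A
A --1--> A
A --0--> A

A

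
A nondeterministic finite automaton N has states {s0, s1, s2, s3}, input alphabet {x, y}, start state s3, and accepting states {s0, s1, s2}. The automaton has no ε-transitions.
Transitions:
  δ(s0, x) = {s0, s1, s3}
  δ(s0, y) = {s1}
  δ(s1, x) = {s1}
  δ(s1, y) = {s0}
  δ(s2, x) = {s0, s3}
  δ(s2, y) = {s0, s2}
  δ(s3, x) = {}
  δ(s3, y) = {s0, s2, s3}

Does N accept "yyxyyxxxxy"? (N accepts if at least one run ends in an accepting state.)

accepted

Start: {s3}
read y: {s0, s2, s3}
read y: {s0, s1, s2, s3}
read x: {s0, s1, s3}
read y: {s0, s1, s2, s3}
read y: {s0, s1, s2, s3}
read x: {s0, s1, s3}
read x: {s0, s1, s3}
read x: {s0, s1, s3}
read x: {s0, s1, s3}
read y: {s0, s1, s2, s3}
Reachable ∩ accepting = {s0, s1, s2} — nonempty.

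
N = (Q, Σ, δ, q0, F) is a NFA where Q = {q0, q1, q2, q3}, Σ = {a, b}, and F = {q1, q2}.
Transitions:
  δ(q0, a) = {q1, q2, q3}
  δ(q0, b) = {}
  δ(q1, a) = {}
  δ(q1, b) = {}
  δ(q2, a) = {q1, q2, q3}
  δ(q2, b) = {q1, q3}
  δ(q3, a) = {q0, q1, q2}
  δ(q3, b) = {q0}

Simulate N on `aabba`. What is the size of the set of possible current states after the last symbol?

3

Start: {q0}
read a: {q1, q2, q3}
read a: {q0, q1, q2, q3}
read b: {q0, q1, q3}
read b: {q0}
read a: {q1, q2, q3}
Final reachable set {q1, q2, q3} has 3 states.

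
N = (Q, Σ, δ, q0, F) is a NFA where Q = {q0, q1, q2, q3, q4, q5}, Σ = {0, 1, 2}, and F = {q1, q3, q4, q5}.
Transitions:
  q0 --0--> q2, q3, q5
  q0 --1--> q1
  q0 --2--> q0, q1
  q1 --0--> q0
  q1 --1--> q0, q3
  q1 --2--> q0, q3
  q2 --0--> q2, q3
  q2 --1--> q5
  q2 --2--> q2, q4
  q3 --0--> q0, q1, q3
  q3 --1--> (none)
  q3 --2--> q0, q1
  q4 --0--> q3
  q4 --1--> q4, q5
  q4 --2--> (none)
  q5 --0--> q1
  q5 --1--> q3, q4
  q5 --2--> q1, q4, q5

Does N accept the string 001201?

Start: {q0}
read 0: {q2, q3, q5}
read 0: {q0, q1, q2, q3}
read 1: {q0, q1, q3, q5}
read 2: {q0, q1, q3, q4, q5}
read 0: {q0, q1, q2, q3, q5}
read 1: {q0, q1, q3, q4, q5}
Reachable ∩ accepting = {q1, q3, q4, q5} — nonempty.

accepted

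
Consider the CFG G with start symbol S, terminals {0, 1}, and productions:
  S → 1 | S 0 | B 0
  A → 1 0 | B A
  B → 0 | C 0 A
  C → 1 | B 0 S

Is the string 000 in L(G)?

S ⇒ S0 ⇒ B00 ⇒ 000

yes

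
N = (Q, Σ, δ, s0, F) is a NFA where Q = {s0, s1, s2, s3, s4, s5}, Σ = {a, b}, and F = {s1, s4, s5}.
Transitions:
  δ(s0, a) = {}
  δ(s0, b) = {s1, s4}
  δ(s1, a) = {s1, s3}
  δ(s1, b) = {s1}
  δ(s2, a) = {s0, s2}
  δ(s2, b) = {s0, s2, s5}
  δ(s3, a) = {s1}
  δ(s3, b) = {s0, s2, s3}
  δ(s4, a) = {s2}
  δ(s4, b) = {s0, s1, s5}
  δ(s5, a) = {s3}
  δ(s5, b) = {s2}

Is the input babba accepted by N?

Start: {s0}
read b: {s1, s4}
read a: {s1, s2, s3}
read b: {s0, s1, s2, s3, s5}
read b: {s0, s1, s2, s3, s4, s5}
read a: {s0, s1, s2, s3}
Reachable ∩ accepting = {s1} — nonempty.

accepted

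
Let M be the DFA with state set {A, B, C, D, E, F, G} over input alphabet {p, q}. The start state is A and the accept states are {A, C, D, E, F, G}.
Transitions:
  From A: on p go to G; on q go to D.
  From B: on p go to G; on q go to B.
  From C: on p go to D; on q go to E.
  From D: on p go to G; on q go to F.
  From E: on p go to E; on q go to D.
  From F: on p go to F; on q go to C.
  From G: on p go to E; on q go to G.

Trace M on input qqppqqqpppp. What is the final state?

A --q--> D
D --q--> F
F --p--> F
F --p--> F
F --q--> C
C --q--> E
E --q--> D
D --p--> G
G --p--> E
E --p--> E
E --p--> E

E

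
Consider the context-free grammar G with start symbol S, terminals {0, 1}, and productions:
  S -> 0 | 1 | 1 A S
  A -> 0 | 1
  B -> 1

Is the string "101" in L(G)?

S ⇒ 1AS ⇒ 10S ⇒ 101

yes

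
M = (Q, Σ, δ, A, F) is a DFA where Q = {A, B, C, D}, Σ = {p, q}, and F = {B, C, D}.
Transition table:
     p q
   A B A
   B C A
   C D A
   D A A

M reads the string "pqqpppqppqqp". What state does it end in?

B

A --p--> B
B --q--> A
A --q--> A
A --p--> B
B --p--> C
C --p--> D
D --q--> A
A --p--> B
B --p--> C
C --q--> A
A --q--> A
A --p--> B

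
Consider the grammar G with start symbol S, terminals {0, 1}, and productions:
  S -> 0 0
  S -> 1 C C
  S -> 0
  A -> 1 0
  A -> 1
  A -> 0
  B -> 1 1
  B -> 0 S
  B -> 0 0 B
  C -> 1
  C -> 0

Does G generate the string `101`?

yes

S ⇒ 1CC ⇒ 10C ⇒ 101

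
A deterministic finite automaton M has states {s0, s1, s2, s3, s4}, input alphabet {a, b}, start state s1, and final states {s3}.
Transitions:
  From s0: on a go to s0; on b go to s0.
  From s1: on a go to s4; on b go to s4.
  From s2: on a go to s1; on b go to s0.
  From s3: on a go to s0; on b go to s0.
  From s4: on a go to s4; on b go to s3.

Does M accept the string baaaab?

s1 --b--> s4
s4 --a--> s4
s4 --a--> s4
s4 --a--> s4
s4 --a--> s4
s4 --b--> s3
End in state s3, which is an accepting state.

accepted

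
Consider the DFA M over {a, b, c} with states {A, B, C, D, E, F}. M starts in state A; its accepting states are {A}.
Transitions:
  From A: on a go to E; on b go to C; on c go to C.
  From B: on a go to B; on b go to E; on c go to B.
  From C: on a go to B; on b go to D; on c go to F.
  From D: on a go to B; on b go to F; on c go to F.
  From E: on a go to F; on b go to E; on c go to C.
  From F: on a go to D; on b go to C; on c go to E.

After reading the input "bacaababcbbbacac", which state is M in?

A --b--> C
C --a--> B
B --c--> B
B --a--> B
B --a--> B
B --b--> E
E --a--> F
F --b--> C
C --c--> F
F --b--> C
C --b--> D
D --b--> F
F --a--> D
D --c--> F
F --a--> D
D --c--> F

F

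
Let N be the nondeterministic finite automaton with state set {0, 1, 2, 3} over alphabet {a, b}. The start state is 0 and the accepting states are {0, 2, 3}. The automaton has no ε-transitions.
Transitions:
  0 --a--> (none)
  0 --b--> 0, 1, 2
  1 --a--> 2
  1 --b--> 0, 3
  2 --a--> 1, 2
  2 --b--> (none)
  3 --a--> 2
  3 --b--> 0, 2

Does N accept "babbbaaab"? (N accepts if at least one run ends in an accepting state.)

Start: {0}
read b: {0, 1, 2}
read a: {1, 2}
read b: {0, 3}
read b: {0, 1, 2}
read b: {0, 1, 2, 3}
read a: {1, 2}
read a: {1, 2}
read a: {1, 2}
read b: {0, 3}
Reachable ∩ accepting = {0, 3} — nonempty.

accepted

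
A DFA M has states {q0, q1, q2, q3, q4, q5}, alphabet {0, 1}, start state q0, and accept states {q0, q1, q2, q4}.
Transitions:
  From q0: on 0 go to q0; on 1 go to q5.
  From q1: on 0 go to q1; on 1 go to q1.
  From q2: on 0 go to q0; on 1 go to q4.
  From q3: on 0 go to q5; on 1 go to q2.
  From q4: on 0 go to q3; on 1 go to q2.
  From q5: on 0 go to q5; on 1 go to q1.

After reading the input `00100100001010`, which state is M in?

q0 --0--> q0
q0 --0--> q0
q0 --1--> q5
q5 --0--> q5
q5 --0--> q5
q5 --1--> q1
q1 --0--> q1
q1 --0--> q1
q1 --0--> q1
q1 --0--> q1
q1 --1--> q1
q1 --0--> q1
q1 --1--> q1
q1 --0--> q1

q1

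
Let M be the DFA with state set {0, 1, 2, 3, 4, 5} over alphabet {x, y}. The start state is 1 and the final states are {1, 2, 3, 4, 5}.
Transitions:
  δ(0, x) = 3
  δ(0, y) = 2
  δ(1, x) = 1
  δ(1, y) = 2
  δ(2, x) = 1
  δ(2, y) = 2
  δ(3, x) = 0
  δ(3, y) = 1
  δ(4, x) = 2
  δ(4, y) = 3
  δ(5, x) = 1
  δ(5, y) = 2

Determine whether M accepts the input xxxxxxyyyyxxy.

accepted

1 --x--> 1
1 --x--> 1
1 --x--> 1
1 --x--> 1
1 --x--> 1
1 --x--> 1
1 --y--> 2
2 --y--> 2
2 --y--> 2
2 --y--> 2
2 --x--> 1
1 --x--> 1
1 --y--> 2
End in state 2, which is an accepting state.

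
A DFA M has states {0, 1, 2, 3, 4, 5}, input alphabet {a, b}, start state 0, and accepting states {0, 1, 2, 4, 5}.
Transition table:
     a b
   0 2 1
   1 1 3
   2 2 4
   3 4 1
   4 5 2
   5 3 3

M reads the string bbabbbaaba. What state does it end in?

0 --b--> 1
1 --b--> 3
3 --a--> 4
4 --b--> 2
2 --b--> 4
4 --b--> 2
2 --a--> 2
2 --a--> 2
2 --b--> 4
4 --a--> 5

5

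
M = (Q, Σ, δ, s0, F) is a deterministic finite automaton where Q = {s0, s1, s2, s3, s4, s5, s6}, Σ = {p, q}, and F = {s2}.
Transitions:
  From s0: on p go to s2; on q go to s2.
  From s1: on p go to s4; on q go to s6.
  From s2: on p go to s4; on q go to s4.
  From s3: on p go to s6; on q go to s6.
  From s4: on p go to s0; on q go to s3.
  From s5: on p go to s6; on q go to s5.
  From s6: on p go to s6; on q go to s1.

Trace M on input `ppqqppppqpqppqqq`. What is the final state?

s0 --p--> s2
s2 --p--> s4
s4 --q--> s3
s3 --q--> s6
s6 --p--> s6
s6 --p--> s6
s6 --p--> s6
s6 --p--> s6
s6 --q--> s1
s1 --p--> s4
s4 --q--> s3
s3 --p--> s6
s6 --p--> s6
s6 --q--> s1
s1 --q--> s6
s6 --q--> s1

s1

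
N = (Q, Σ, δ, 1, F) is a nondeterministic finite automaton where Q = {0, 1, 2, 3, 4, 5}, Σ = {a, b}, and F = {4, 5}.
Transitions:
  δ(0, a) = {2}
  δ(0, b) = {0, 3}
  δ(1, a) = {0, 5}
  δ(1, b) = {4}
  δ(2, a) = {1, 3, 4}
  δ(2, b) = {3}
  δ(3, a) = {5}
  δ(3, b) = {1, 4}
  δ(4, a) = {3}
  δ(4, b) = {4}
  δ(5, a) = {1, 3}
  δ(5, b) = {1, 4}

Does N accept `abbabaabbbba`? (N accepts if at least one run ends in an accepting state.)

Start: {1}
read a: {0, 5}
read b: {0, 1, 3, 4}
read b: {0, 1, 3, 4}
read a: {0, 2, 3, 5}
read b: {0, 1, 3, 4}
read a: {0, 2, 3, 5}
read a: {1, 2, 3, 4, 5}
read b: {1, 3, 4}
read b: {1, 4}
read b: {4}
read b: {4}
read a: {3}
Reachable ∩ accepting = {} — empty.

rejected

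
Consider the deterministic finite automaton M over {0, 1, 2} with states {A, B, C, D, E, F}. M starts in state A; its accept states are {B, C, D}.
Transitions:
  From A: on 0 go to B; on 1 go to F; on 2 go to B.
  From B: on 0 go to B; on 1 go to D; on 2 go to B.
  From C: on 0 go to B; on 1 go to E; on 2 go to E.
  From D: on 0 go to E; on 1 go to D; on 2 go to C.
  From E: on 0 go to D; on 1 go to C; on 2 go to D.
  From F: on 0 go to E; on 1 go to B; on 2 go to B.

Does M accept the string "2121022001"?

A --2--> B
B --1--> D
D --2--> C
C --1--> E
E --0--> D
D --2--> C
C --2--> E
E --0--> D
D --0--> E
E --1--> C
End in state C, which is an accepting state.

accepted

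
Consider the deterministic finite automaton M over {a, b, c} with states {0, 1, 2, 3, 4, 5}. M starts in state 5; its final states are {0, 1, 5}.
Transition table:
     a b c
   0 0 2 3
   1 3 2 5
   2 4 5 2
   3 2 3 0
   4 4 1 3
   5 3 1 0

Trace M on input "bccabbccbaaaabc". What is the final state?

5 --b--> 1
1 --c--> 5
5 --c--> 0
0 --a--> 0
0 --b--> 2
2 --b--> 5
5 --c--> 0
0 --c--> 3
3 --b--> 3
3 --a--> 2
2 --a--> 4
4 --a--> 4
4 --a--> 4
4 --b--> 1
1 --c--> 5

5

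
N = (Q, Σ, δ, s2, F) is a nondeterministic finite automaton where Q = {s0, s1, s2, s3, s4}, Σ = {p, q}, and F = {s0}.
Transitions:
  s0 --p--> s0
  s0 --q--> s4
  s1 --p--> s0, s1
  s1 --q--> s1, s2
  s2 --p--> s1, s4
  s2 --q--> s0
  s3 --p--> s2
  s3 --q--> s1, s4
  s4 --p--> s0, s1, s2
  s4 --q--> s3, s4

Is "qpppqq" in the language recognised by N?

rejected

Start: {s2}
read q: {s0}
read p: {s0}
read p: {s0}
read p: {s0}
read q: {s4}
read q: {s3, s4}
Reachable ∩ accepting = {} — empty.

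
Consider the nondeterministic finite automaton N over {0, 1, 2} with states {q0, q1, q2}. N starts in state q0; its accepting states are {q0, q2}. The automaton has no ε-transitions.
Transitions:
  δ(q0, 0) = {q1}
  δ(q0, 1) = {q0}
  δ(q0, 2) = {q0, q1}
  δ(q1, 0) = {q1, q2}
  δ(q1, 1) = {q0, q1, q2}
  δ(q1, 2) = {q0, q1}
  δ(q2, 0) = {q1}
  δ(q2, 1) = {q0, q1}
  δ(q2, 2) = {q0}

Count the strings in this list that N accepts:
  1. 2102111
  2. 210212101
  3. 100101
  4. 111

4

2102111: accepted
210212101: accepted
100101: accepted
111: accepted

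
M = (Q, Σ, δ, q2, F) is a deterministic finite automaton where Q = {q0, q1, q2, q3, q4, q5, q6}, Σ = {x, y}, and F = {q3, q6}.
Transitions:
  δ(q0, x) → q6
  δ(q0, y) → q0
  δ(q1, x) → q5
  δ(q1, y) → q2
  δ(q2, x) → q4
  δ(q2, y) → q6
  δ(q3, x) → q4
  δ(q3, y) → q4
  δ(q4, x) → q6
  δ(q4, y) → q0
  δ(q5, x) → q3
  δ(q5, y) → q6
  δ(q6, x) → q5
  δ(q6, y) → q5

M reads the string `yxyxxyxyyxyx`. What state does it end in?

q5

q2 --y--> q6
q6 --x--> q5
q5 --y--> q6
q6 --x--> q5
q5 --x--> q3
q3 --y--> q4
q4 --x--> q6
q6 --y--> q5
q5 --y--> q6
q6 --x--> q5
q5 --y--> q6
q6 --x--> q5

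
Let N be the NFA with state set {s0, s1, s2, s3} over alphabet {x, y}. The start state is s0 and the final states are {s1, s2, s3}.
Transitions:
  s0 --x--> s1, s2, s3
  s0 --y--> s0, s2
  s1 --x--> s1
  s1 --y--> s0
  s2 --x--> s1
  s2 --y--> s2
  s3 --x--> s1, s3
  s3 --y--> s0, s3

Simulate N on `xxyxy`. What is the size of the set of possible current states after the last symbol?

3

Start: {s0}
read x: {s1, s2, s3}
read x: {s1, s3}
read y: {s0, s3}
read x: {s1, s2, s3}
read y: {s0, s2, s3}
Final reachable set {s0, s2, s3} has 3 states.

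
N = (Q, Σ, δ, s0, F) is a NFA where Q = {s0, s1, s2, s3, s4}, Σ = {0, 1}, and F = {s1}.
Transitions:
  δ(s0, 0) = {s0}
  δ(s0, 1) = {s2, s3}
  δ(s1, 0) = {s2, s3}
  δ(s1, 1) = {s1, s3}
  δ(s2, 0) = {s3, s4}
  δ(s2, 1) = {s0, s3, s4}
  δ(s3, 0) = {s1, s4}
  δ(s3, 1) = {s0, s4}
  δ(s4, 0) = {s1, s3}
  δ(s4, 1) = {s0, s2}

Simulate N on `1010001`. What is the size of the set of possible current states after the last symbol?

Start: {s0}
read 1: {s2, s3}
read 0: {s1, s3, s4}
read 1: {s0, s1, s2, s3, s4}
read 0: {s0, s1, s2, s3, s4}
read 0: {s0, s1, s2, s3, s4}
read 0: {s0, s1, s2, s3, s4}
read 1: {s0, s1, s2, s3, s4}
Final reachable set {s0, s1, s2, s3, s4} has 5 states.

5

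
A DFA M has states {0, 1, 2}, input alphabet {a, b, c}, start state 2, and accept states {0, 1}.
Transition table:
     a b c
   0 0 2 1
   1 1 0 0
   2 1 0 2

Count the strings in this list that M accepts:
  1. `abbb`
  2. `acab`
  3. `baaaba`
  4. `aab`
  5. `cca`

4

`abbb`: accepted
`acab`: rejected
`baaaba`: accepted
`aab`: accepted
`cca`: accepted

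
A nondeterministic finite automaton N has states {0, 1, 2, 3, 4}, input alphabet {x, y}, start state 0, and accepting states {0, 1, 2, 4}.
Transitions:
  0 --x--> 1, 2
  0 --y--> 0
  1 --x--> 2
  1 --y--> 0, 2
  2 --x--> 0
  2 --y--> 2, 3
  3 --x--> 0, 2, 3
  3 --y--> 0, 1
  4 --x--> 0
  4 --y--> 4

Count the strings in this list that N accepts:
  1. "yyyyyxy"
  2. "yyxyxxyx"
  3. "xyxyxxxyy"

3

"yyyyyxy": accepted
"yyxyxxyx": accepted
"xyxyxxxyy": accepted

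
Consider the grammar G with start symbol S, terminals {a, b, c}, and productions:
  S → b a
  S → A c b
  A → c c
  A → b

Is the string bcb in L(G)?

S ⇒ Acb ⇒ bcb

yes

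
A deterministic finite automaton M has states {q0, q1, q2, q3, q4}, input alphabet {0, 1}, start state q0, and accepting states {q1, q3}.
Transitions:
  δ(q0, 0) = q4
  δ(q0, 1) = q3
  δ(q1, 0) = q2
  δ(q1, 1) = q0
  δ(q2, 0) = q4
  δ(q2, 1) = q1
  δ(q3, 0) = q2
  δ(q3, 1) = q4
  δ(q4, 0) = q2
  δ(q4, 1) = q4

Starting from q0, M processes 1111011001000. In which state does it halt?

q0 --1--> q3
q3 --1--> q4
q4 --1--> q4
q4 --1--> q4
q4 --0--> q2
q2 --1--> q1
q1 --1--> q0
q0 --0--> q4
q4 --0--> q2
q2 --1--> q1
q1 --0--> q2
q2 --0--> q4
q4 --0--> q2

q2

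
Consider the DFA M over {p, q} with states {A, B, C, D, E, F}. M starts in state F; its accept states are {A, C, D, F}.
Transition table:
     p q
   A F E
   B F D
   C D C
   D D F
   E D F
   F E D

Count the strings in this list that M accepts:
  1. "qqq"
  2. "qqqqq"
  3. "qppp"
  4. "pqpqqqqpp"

"qqq": accepted
"qqqqq": accepted
"qppp": accepted
"pqpqqqqpp": accepted

4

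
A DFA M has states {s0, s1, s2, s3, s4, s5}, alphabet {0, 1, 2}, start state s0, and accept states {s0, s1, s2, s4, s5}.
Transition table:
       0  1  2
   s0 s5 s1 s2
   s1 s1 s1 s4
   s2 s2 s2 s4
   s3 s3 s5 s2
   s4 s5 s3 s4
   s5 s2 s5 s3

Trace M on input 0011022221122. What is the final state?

s0 --0--> s5
s5 --0--> s2
s2 --1--> s2
s2 --1--> s2
s2 --0--> s2
s2 --2--> s4
s4 --2--> s4
s4 --2--> s4
s4 --2--> s4
s4 --1--> s3
s3 --1--> s5
s5 --2--> s3
s3 --2--> s2

s2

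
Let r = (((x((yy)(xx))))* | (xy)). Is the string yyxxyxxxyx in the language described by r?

no

Neither ((x((yy)(xx))))* nor (xy) matches yyxxyxxxyx.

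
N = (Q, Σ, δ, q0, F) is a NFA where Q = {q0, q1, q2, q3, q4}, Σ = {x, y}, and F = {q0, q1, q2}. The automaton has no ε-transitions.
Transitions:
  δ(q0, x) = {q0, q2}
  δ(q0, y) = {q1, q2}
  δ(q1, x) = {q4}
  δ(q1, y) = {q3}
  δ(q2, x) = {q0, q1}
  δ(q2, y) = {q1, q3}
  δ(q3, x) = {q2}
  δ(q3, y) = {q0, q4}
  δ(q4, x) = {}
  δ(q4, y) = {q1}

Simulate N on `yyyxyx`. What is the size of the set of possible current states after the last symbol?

Start: {q0}
read y: {q1, q2}
read y: {q1, q3}
read y: {q0, q3, q4}
read x: {q0, q2}
read y: {q1, q2, q3}
read x: {q0, q1, q2, q4}
Final reachable set {q0, q1, q2, q4} has 4 states.

4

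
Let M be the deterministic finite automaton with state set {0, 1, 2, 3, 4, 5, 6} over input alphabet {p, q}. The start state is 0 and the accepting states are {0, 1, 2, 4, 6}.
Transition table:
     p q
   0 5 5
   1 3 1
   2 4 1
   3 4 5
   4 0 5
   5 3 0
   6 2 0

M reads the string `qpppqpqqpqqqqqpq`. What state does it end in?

0 --q--> 5
5 --p--> 3
3 --p--> 4
4 --p--> 0
0 --q--> 5
5 --p--> 3
3 --q--> 5
5 --q--> 0
0 --p--> 5
5 --q--> 0
0 --q--> 5
5 --q--> 0
0 --q--> 5
5 --q--> 0
0 --p--> 5
5 --q--> 0

0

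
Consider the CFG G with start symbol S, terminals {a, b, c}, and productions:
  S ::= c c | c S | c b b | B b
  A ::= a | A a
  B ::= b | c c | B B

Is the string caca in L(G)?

no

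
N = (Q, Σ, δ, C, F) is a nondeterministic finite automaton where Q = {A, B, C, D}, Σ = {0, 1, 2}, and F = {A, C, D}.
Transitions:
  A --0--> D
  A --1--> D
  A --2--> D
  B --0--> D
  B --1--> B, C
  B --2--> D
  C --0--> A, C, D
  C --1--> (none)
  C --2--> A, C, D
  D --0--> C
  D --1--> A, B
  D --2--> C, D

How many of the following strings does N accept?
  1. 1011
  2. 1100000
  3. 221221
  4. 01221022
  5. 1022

1011: rejected
1100000: rejected
221221: accepted
01221022: accepted
1022: rejected

2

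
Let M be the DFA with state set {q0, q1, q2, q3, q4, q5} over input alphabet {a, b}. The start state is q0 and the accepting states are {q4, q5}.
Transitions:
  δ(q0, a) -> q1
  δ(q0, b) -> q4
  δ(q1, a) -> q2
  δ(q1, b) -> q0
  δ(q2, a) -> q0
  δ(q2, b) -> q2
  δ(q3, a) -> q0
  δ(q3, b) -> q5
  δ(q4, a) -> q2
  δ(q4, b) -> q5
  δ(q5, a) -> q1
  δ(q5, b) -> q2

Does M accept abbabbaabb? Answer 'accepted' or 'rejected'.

q0 --a--> q1
q1 --b--> q0
q0 --b--> q4
q4 --a--> q2
q2 --b--> q2
q2 --b--> q2
q2 --a--> q0
q0 --a--> q1
q1 --b--> q0
q0 --b--> q4
End in state q4, which is an accepting state.

accepted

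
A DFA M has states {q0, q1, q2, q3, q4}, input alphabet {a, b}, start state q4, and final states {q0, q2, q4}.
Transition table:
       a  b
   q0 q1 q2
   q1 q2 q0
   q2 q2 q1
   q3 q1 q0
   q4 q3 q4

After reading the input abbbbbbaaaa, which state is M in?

q4 --a--> q3
q3 --b--> q0
q0 --b--> q2
q2 --b--> q1
q1 --b--> q0
q0 --b--> q2
q2 --b--> q1
q1 --a--> q2
q2 --a--> q2
q2 --a--> q2
q2 --a--> q2

q2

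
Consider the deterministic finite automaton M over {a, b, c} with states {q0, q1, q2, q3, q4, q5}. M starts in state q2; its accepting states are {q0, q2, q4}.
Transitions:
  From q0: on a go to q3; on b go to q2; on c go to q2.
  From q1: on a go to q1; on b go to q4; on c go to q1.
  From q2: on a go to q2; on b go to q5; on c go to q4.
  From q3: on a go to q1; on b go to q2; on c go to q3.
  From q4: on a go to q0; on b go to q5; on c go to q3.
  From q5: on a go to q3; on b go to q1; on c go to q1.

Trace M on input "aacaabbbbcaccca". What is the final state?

q2 --a--> q2
q2 --a--> q2
q2 --c--> q4
q4 --a--> q0
q0 --a--> q3
q3 --b--> q2
q2 --b--> q5
q5 --b--> q1
q1 --b--> q4
q4 --c--> q3
q3 --a--> q1
q1 --c--> q1
q1 --c--> q1
q1 --c--> q1
q1 --a--> q1

q1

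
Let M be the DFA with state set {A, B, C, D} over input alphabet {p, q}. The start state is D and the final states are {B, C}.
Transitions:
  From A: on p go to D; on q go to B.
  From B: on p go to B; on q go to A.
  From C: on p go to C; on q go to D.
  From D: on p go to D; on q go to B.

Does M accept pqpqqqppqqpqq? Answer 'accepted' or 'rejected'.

D --p--> D
D --q--> B
B --p--> B
B --q--> A
A --q--> B
B --q--> A
A --p--> D
D --p--> D
D --q--> B
B --q--> A
A --p--> D
D --q--> B
B --q--> A
End in state A, which is not an accepting state.

rejected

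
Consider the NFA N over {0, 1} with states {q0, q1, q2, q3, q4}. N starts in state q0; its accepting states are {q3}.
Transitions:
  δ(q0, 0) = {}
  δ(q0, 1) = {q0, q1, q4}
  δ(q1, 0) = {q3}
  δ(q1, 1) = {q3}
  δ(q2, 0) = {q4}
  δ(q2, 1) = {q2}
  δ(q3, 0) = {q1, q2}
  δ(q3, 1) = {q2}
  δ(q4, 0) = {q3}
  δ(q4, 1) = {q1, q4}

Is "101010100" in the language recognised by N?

accepted

Start: {q0}
read 1: {q0, q1, q4}
read 0: {q3}
read 1: {q2}
read 0: {q4}
read 1: {q1, q4}
read 0: {q3}
read 1: {q2}
read 0: {q4}
read 0: {q3}
Reachable ∩ accepting = {q3} — nonempty.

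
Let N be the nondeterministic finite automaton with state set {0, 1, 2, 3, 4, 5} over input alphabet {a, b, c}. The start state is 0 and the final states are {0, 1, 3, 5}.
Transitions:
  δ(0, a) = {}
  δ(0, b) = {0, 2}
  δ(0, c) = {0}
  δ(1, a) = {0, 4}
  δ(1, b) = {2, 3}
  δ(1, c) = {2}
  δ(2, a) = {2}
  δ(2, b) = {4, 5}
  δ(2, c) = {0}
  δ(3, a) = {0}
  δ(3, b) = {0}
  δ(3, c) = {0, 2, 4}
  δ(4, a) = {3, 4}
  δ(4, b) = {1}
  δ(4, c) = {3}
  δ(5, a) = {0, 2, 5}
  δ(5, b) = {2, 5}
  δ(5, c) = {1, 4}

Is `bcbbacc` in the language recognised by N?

Start: {0}
read b: {0, 2}
read c: {0}
read b: {0, 2}
read b: {0, 2, 4, 5}
read a: {0, 2, 3, 4, 5}
read c: {0, 1, 2, 3, 4}
read c: {0, 2, 3, 4}
Reachable ∩ accepting = {0, 3} — nonempty.

accepted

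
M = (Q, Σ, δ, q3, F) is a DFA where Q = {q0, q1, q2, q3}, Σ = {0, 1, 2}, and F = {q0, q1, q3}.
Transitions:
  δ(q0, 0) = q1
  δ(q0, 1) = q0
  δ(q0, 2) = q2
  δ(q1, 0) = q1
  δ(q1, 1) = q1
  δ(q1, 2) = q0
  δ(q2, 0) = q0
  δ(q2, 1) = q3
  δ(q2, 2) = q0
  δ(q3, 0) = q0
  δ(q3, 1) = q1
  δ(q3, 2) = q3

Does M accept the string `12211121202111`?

accepted

q3 --1--> q1
q1 --2--> q0
q0 --2--> q2
q2 --1--> q3
q3 --1--> q1
q1 --1--> q1
q1 --2--> q0
q0 --1--> q0
q0 --2--> q2
q2 --0--> q0
q0 --2--> q2
q2 --1--> q3
q3 --1--> q1
q1 --1--> q1
End in state q1, which is an accepting state.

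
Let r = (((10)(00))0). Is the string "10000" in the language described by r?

Split as 1000·0: ((10)(00)) matches 1000 and 0 matches 0.

yes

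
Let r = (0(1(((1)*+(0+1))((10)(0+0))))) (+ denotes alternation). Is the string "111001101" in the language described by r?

No split of 111001101 into u·v has 0 matching u and (1(((1)*+(0+1))((10)(0+0)))) matching v.

no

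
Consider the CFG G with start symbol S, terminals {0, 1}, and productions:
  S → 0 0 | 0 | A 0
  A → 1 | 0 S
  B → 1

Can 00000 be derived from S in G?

yes

S ⇒ A0 ⇒ 0S0 ⇒ 0A00 ⇒ 00S00 ⇒ 00000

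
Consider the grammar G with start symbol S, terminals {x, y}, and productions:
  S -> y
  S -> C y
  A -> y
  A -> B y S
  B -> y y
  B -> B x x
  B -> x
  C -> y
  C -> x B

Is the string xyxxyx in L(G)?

no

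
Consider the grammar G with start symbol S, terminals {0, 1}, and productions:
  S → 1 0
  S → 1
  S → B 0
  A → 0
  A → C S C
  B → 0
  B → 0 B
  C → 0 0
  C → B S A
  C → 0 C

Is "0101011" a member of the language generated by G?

no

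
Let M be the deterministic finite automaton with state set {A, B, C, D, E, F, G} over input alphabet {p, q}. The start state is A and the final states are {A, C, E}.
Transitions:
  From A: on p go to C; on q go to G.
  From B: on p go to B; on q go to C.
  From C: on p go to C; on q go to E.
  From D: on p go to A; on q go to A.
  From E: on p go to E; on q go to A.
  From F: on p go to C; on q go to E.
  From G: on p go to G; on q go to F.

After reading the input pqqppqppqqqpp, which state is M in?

C

A --p--> C
C --q--> E
E --q--> A
A --p--> C
C --p--> C
C --q--> E
E --p--> E
E --p--> E
E --q--> A
A --q--> G
G --q--> F
F --p--> C
C --p--> C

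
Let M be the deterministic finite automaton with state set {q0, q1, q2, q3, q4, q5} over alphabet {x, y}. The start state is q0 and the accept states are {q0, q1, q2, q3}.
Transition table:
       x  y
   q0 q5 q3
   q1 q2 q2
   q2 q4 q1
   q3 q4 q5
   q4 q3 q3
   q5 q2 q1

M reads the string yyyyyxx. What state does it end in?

q0 --y--> q3
q3 --y--> q5
q5 --y--> q1
q1 --y--> q2
q2 --y--> q1
q1 --x--> q2
q2 --x--> q4

q4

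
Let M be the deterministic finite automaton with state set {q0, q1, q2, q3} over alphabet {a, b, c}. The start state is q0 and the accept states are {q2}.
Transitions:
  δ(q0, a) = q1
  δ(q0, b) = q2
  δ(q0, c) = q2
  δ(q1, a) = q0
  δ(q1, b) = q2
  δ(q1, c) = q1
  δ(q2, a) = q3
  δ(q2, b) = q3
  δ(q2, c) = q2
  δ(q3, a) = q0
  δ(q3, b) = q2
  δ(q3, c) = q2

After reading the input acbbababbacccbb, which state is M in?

q2

q0 --a--> q1
q1 --c--> q1
q1 --b--> q2
q2 --b--> q3
q3 --a--> q0
q0 --b--> q2
q2 --a--> q3
q3 --b--> q2
q2 --b--> q3
q3 --a--> q0
q0 --c--> q2
q2 --c--> q2
q2 --c--> q2
q2 --b--> q3
q3 --b--> q2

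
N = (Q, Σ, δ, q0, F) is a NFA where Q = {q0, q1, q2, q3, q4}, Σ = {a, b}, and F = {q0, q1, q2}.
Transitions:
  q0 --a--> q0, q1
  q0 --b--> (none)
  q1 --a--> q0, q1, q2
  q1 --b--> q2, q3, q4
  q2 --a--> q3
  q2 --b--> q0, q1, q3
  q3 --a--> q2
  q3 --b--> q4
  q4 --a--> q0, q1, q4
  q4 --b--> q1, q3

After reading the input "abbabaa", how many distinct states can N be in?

5

Start: {q0}
read a: {q0, q1}
read b: {q2, q3, q4}
read b: {q0, q1, q3, q4}
read a: {q0, q1, q2, q4}
read b: {q0, q1, q2, q3, q4}
read a: {q0, q1, q2, q3, q4}
read a: {q0, q1, q2, q3, q4}
Final reachable set {q0, q1, q2, q3, q4} has 5 states.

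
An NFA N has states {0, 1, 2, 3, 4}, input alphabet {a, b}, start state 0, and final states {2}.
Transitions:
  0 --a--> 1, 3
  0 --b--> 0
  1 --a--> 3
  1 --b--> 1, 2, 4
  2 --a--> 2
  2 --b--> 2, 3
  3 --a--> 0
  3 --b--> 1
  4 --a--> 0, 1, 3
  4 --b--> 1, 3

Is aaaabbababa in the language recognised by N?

accepted

Start: {0}
read a: {1, 3}
read a: {0, 3}
read a: {0, 1, 3}
read a: {0, 1, 3}
read b: {0, 1, 2, 4}
read b: {0, 1, 2, 3, 4}
read a: {0, 1, 2, 3}
read b: {0, 1, 2, 3, 4}
read a: {0, 1, 2, 3}
read b: {0, 1, 2, 3, 4}
read a: {0, 1, 2, 3}
Reachable ∩ accepting = {2} — nonempty.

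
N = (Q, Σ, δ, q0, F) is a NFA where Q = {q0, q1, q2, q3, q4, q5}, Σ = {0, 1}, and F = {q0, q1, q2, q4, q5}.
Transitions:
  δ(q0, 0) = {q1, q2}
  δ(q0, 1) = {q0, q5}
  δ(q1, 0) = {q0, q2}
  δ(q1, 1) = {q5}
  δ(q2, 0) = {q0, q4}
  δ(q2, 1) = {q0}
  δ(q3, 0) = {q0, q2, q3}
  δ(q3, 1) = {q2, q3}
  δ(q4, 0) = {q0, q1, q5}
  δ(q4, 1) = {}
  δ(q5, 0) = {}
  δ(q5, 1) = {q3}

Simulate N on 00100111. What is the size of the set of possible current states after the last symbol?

Start: {q0}
read 0: {q1, q2}
read 0: {q0, q2, q4}
read 1: {q0, q5}
read 0: {q1, q2}
read 0: {q0, q2, q4}
read 1: {q0, q5}
read 1: {q0, q3, q5}
read 1: {q0, q2, q3, q5}
Final reachable set {q0, q2, q3, q5} has 4 states.

4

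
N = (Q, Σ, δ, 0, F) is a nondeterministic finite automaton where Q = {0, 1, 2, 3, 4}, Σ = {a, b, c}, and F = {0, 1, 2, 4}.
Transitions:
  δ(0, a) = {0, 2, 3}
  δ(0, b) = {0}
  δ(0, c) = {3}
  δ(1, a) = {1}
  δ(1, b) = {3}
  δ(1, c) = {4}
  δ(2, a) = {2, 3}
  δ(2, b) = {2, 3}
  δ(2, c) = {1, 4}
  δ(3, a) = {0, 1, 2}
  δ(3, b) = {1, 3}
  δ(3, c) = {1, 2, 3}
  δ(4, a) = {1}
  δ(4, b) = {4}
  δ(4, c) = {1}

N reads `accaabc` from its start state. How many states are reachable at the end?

4

Start: {0}
read a: {0, 2, 3}
read c: {1, 2, 3, 4}
read c: {1, 2, 3, 4}
read a: {0, 1, 2, 3}
read a: {0, 1, 2, 3}
read b: {0, 1, 2, 3}
read c: {1, 2, 3, 4}
Final reachable set {1, 2, 3, 4} has 4 states.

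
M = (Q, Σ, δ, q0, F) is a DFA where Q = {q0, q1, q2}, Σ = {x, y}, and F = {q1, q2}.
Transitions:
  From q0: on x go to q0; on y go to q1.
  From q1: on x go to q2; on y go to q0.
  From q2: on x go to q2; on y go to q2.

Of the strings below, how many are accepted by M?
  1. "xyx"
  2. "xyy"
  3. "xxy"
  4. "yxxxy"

3

"xyx": accepted
"xyy": rejected
"xxy": accepted
"yxxxy": accepted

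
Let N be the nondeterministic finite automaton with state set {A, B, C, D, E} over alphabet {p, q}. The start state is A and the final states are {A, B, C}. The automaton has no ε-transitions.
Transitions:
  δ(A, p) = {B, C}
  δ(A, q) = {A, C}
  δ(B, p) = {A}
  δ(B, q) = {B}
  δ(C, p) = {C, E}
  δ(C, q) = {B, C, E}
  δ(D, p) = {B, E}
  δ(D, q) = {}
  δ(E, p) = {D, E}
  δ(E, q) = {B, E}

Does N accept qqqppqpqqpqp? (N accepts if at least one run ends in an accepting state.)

Start: {A}
read q: {A, C}
read q: {A, B, C, E}
read q: {A, B, C, E}
read p: {A, B, C, D, E}
read p: {A, B, C, D, E}
read q: {A, B, C, E}
read p: {A, B, C, D, E}
read q: {A, B, C, E}
read q: {A, B, C, E}
read p: {A, B, C, D, E}
read q: {A, B, C, E}
read p: {A, B, C, D, E}
Reachable ∩ accepting = {A, B, C} — nonempty.

accepted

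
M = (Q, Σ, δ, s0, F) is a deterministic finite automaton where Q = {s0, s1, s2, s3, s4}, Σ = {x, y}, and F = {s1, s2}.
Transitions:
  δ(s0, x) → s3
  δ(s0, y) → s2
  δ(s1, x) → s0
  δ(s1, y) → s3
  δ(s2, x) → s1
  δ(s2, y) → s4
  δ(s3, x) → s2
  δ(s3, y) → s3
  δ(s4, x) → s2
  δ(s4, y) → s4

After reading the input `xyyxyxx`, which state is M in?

s0 --x--> s3
s3 --y--> s3
s3 --y--> s3
s3 --x--> s2
s2 --y--> s4
s4 --x--> s2
s2 --x--> s1

s1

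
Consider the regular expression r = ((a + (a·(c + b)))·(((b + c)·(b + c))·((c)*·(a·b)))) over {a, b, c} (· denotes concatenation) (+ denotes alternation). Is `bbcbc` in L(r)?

no

No split of bbcbc into u·v has (a+(a·(c+b))) matching u and (((b+c)·(b+c))·((c)*·(a·b))) matching v.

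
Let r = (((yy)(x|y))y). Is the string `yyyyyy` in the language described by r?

No split of yyyyyy into u·v has ((yy)(x|y)) matching u and y matching v.

no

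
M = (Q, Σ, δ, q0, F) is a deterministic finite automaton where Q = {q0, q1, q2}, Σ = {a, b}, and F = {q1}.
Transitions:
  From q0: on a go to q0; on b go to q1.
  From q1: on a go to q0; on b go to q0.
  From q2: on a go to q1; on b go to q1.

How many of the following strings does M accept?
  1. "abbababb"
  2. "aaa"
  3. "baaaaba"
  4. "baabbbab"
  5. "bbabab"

2

"abbababb": rejected
"aaa": rejected
"baaaaba": rejected
"baabbbab": accepted
"bbabab": accepted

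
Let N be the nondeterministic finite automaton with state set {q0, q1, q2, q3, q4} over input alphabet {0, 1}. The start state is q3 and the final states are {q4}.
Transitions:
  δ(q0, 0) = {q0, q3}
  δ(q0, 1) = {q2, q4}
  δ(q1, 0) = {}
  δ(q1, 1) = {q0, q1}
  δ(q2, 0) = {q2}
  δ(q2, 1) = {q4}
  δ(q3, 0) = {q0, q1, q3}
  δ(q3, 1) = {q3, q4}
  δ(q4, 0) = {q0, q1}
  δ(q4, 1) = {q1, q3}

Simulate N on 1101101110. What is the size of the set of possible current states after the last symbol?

Start: {q3}
read 1: {q3, q4}
read 1: {q1, q3, q4}
read 0: {q0, q1, q3}
read 1: {q0, q1, q2, q3, q4}
read 1: {q0, q1, q2, q3, q4}
read 0: {q0, q1, q2, q3}
read 1: {q0, q1, q2, q3, q4}
read 1: {q0, q1, q2, q3, q4}
read 1: {q0, q1, q2, q3, q4}
read 0: {q0, q1, q2, q3}
Final reachable set {q0, q1, q2, q3} has 4 states.

4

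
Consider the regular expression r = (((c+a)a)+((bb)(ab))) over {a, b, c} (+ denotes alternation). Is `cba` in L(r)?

Neither ((c+a)a) nor ((bb)(ab)) matches cba.

no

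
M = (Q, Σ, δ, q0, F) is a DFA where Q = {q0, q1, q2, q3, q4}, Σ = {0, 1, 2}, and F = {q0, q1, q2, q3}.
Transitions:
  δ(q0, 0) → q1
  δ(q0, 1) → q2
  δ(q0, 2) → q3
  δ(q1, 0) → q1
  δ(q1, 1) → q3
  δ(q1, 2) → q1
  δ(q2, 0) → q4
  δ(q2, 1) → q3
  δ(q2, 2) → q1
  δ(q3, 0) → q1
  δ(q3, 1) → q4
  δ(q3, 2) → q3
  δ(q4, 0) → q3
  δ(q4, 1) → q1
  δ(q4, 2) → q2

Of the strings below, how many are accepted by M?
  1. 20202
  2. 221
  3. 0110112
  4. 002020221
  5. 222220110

20202: accepted
221: rejected
0110112: accepted
002020221: accepted
222220110: accepted

4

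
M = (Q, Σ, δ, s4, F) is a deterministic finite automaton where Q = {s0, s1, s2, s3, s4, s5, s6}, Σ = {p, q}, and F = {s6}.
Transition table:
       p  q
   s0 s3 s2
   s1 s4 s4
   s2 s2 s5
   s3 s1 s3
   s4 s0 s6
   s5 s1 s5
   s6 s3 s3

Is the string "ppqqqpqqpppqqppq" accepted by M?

accepted

s4 --p--> s0
s0 --p--> s3
s3 --q--> s3
s3 --q--> s3
s3 --q--> s3
s3 --p--> s1
s1 --q--> s4
s4 --q--> s6
s6 --p--> s3
s3 --p--> s1
s1 --p--> s4
s4 --q--> s6
s6 --q--> s3
s3 --p--> s1
s1 --p--> s4
s4 --q--> s6
End in state s6, which is an accepting state.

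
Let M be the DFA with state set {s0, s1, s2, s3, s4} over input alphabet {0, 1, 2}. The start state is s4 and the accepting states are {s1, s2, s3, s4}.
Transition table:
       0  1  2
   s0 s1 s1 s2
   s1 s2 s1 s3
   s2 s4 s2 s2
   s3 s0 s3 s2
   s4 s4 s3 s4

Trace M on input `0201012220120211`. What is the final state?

s4 --0--> s4
s4 --2--> s4
s4 --0--> s4
s4 --1--> s3
s3 --0--> s0
s0 --1--> s1
s1 --2--> s3
s3 --2--> s2
s2 --2--> s2
s2 --0--> s4
s4 --1--> s3
s3 --2--> s2
s2 --0--> s4
s4 --2--> s4
s4 --1--> s3
s3 --1--> s3

s3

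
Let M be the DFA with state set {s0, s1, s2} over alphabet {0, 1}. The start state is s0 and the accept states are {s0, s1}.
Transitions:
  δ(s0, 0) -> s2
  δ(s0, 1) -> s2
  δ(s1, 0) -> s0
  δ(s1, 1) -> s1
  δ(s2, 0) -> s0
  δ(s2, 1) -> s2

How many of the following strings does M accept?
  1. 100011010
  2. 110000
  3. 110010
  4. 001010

100011010: accepted
110000: rejected
110010: accepted
001010: accepted

3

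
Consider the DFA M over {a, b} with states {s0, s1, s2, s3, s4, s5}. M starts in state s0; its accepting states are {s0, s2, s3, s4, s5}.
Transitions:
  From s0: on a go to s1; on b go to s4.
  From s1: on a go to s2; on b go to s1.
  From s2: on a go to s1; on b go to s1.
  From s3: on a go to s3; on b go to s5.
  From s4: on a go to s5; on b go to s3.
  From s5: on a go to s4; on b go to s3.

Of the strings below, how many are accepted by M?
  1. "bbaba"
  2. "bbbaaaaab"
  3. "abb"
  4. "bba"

3

"bbaba": accepted
"bbbaaaaab": accepted
"abb": rejected
"bba": accepted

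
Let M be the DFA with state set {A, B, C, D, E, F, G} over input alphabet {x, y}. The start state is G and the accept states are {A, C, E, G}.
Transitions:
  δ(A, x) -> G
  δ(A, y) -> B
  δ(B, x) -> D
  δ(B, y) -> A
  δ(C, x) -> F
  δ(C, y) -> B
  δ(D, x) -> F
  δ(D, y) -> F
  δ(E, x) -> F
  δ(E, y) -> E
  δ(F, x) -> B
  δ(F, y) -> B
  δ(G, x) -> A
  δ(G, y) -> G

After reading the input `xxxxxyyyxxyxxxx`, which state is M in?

D

G --x--> A
A --x--> G
G --x--> A
A --x--> G
G --x--> A
A --y--> B
B --y--> A
A --y--> B
B --x--> D
D --x--> F
F --y--> B
B --x--> D
D --x--> F
F --x--> B
B --x--> D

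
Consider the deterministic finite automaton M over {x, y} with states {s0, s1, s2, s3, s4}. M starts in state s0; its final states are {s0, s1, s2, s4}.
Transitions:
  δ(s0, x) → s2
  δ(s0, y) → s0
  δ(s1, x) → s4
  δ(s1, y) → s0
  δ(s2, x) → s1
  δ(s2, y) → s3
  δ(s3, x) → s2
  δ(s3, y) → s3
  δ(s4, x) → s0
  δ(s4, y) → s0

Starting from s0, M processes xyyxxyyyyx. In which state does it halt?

s2

s0 --x--> s2
s2 --y--> s3
s3 --y--> s3
s3 --x--> s2
s2 --x--> s1
s1 --y--> s0
s0 --y--> s0
s0 --y--> s0
s0 --y--> s0
s0 --x--> s2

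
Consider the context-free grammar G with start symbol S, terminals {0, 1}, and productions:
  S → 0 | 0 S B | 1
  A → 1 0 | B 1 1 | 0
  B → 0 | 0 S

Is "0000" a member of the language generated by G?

S ⇒ 0SB ⇒ 00B ⇒ 000S ⇒ 0000

yes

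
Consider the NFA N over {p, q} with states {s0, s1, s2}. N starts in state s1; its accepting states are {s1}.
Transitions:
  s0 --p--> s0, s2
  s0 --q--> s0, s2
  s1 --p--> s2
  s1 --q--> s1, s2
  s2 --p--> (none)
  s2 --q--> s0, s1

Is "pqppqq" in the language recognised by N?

accepted

Start: {s1}
read p: {s2}
read q: {s0, s1}
read p: {s0, s2}
read p: {s0, s2}
read q: {s0, s1, s2}
read q: {s0, s1, s2}
Reachable ∩ accepting = {s1} — nonempty.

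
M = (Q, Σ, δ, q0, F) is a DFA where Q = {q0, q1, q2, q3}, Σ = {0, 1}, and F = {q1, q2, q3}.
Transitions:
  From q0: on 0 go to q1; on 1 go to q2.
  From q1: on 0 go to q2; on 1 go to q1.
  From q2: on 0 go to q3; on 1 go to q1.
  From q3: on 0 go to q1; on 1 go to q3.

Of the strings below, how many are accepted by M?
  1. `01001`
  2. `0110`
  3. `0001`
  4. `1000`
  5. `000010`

5

`01001`: accepted
`0110`: accepted
`0001`: accepted
`1000`: accepted
`000010`: accepted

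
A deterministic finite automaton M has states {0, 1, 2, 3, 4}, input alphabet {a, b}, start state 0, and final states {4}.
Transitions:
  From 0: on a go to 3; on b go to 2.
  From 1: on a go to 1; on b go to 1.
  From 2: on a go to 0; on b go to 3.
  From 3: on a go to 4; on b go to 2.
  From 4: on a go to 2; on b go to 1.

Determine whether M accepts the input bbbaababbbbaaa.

0 --b--> 2
2 --b--> 3
3 --b--> 2
2 --a--> 0
0 --a--> 3
3 --b--> 2
2 --a--> 0
0 --b--> 2
2 --b--> 3
3 --b--> 2
2 --b--> 3
3 --a--> 4
4 --a--> 2
2 --a--> 0
End in state 0, which is not an accepting state.

rejected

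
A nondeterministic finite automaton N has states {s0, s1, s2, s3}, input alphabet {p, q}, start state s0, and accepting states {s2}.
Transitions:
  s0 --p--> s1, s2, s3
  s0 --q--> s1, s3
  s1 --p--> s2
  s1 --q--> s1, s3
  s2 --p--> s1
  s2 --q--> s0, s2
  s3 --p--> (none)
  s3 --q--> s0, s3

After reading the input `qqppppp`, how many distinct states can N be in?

Start: {s0}
read q: {s1, s3}
read q: {s0, s1, s3}
read p: {s1, s2, s3}
read p: {s1, s2}
read p: {s1, s2}
read p: {s1, s2}
read p: {s1, s2}
Final reachable set {s1, s2} has 2 states.

2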